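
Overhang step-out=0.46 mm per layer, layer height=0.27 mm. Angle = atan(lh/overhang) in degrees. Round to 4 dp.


angle = atan(0.27/0.46) = 30.4111 degrees


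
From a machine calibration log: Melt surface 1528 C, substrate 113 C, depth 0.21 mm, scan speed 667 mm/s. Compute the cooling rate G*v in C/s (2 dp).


G = (1528-113)/0.21 = 6738.0952381 C/mm
CR = 6738.0952381 * 667 = 4494309.52 C/s


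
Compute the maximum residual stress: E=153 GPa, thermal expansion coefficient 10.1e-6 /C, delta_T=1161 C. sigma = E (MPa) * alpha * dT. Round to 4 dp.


sigma = 153*1000 * 10.1e-6 * 1161 = 1794.0933 MPa


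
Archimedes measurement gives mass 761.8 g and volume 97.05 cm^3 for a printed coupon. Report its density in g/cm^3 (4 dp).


rho = 761.8 / 97.05 = 7.8496 g/cm^3


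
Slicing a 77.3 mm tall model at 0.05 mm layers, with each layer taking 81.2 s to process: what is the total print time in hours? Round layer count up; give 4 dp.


Layers = ceil(77.3/0.05) = 1546
t = 1546 * 81.2 / 3600 = 34.8709 hrs


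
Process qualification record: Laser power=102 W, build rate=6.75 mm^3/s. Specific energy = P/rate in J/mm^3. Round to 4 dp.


SE = 102 / 6.75 = 15.1111 J/mm^3


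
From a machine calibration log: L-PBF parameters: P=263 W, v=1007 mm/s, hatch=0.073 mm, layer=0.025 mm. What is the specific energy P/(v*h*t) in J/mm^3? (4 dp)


Build rate = 1007 * 0.073 * 0.025 = 1.837775 mm^3/s
SE = 263 / 1.837775 = 143.1078 J/mm^3


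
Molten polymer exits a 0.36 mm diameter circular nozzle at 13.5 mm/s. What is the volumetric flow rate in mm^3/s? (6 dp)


A = pi*(0.36/2)^2 = 0.1017876 mm^2
Q = 0.1017876 * 13.5 = 1.374133 mm^3/s


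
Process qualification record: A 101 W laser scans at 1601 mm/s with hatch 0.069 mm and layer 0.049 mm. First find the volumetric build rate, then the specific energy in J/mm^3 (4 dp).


Build rate = 1601 * 0.069 * 0.049 = 5.412981 mm^3/s
SE = 101 / 5.412981 = 18.6588 J/mm^3


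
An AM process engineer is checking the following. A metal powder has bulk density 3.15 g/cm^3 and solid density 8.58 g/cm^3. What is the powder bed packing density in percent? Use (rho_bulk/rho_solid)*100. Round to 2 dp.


Packing = (3.15/8.58)*100 = 36.71 %


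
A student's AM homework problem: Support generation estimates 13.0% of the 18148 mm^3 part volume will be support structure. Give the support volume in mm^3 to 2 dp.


V_support = 18148 * 0.13 = 2359.24 mm^3


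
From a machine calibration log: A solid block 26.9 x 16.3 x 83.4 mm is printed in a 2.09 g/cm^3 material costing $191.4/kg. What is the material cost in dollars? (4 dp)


V = 26.9 * 16.3 * 83.4 = 36568.398 mm^3 = 36.568398 cm^3
Mass = 36.568398 * 2.09 / 1000 = 0.07642795 kg
Cost = 0.07642795 * 191.4 = 14.6283 $


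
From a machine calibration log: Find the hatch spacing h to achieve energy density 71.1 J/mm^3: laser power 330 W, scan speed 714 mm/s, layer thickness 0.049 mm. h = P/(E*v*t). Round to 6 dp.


h = 330 / (71.1*714*0.049) = 0.132663 mm


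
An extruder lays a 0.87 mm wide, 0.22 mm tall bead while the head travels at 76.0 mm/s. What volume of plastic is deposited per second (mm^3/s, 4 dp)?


Rate = 0.87 * 0.22 * 76.0 = 14.5464 mm^3/s


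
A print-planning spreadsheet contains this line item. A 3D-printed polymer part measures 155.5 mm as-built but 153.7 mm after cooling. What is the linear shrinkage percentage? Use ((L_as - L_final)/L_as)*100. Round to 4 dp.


Shrinkage = ((155.5-153.7)/155.5)*100 = 1.1576 %


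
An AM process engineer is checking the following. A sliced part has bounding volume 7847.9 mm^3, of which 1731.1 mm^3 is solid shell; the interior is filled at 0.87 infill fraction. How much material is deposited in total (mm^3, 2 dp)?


V_infill = (7847.9 - 1731.1) * 0.87 = 5321.62
V_total = 1731.1 + 5321.62 = 7052.72 mm^3


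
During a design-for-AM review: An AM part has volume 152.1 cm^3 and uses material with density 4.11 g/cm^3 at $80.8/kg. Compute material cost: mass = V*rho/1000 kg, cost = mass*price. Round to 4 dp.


Mass = 152.1*4.11/1000 = 0.625131 kg
Cost = 0.625131 * 80.8 = 50.5106 $


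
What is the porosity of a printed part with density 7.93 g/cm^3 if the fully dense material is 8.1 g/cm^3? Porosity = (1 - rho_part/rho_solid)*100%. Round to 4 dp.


Porosity = (1-7.93/8.1)*100 = 2.0988 %


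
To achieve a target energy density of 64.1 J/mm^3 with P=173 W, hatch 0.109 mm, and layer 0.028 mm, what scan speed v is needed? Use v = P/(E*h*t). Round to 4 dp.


v = 173 / (64.1*0.109*0.028) = 884.308 mm/s


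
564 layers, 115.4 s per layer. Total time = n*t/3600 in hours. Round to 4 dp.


t = 564 * 115.4 / 3600 = 18.0793 hrs


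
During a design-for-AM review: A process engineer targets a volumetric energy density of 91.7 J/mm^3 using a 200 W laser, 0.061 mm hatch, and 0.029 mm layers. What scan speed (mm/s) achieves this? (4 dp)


v = 200 / (91.7*0.061*0.029) = 1232.9141 mm/s


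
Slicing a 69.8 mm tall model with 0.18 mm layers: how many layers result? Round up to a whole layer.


Layers = ceil(69.8/0.18) = 388


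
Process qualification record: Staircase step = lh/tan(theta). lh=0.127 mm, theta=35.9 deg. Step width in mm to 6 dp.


step = 0.127 / tan(35.9) = 0.175444 mm


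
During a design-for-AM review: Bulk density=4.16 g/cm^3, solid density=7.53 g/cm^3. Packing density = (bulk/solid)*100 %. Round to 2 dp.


Packing = (4.16/7.53)*100 = 55.25 %


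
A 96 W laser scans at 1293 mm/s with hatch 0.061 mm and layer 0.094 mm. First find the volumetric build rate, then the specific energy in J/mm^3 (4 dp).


Build rate = 1293 * 0.061 * 0.094 = 7.414062 mm^3/s
SE = 96 / 7.414062 = 12.9484 J/mm^3


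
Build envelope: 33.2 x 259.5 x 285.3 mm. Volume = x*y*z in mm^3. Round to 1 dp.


V = 33.2 * 259.5 * 285.3 = 2457973.6 mm^3


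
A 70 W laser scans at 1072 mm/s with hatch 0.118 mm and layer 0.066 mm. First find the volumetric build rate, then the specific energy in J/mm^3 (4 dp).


Build rate = 1072 * 0.118 * 0.066 = 8.348736 mm^3/s
SE = 70 / 8.348736 = 8.3845 J/mm^3


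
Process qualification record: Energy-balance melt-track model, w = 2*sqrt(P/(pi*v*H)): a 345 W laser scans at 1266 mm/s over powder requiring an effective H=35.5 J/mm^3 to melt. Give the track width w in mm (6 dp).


w = 2*sqrt(345/(pi*1266*35.5)) = 0.098863 mm


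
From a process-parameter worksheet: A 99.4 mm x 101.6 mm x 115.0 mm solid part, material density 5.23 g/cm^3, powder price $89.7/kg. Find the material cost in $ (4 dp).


V = 99.4 * 101.6 * 115.0 = 1161389.6 mm^3 = 1161.3896 cm^3
Mass = 1161.3896 * 5.23 / 1000 = 6.07406761 kg
Cost = 6.07406761 * 89.7 = 544.8439 $


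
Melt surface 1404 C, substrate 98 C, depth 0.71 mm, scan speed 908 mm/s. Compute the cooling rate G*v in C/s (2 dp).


G = (1404-98)/0.71 = 1839.43661972 C/mm
CR = 1839.43661972 * 908 = 1670208.45 C/s


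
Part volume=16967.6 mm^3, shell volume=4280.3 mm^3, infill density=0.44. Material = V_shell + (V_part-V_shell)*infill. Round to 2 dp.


V_infill = (16967.6 - 4280.3) * 0.44 = 5582.41
V_total = 4280.3 + 5582.41 = 9862.71 mm^3


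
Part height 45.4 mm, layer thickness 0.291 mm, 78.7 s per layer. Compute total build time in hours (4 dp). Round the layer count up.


Layers = ceil(45.4/0.291) = 157
t = 157 * 78.7 / 3600 = 3.4322 hrs


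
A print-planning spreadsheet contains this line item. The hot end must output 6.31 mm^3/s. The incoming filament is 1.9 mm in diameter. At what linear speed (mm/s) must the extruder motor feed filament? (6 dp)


A = pi*(1.9/2)^2 = 2.835287
v = 6.31 / 2.835287 = 2.225524 mm/s


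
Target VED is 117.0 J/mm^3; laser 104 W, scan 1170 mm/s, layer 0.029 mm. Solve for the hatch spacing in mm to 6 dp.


h = 104 / (117.0*1170*0.029) = 0.026198 mm


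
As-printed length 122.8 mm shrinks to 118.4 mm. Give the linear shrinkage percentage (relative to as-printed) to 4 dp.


Shrinkage = ((122.8-118.4)/122.8)*100 = 3.5831 %


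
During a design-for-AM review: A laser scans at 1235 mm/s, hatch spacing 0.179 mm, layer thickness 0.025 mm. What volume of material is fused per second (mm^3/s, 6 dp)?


Rate = 1235 * 0.179 * 0.025 = 5.526625 mm^3/s


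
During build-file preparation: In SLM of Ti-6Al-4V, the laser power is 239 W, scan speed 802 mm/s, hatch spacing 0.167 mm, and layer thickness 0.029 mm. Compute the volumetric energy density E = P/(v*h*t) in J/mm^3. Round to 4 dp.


E = 239 / (802*0.167*0.029) = 61.5331 J/mm^3


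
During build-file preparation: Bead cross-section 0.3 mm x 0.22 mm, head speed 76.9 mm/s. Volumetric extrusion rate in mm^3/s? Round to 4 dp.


Rate = 0.3 * 0.22 * 76.9 = 5.0754 mm^3/s


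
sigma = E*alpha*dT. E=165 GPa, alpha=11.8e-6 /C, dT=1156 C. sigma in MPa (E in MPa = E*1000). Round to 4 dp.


sigma = 165*1000 * 11.8e-6 * 1156 = 2250.732 MPa


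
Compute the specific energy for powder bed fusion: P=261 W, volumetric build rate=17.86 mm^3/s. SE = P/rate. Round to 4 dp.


SE = 261 / 17.86 = 14.6137 J/mm^3


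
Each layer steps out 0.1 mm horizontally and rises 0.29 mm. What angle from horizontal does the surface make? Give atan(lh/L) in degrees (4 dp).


angle = atan(0.29/0.1) = 70.9744 degrees


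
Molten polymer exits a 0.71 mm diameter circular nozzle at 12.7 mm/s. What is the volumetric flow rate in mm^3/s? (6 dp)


A = pi*(0.71/2)^2 = 0.39591921 mm^2
Q = 0.39591921 * 12.7 = 5.028174 mm^3/s


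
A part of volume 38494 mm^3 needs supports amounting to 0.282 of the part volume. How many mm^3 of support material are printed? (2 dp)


V_support = 38494 * 0.282 = 10855.31 mm^3


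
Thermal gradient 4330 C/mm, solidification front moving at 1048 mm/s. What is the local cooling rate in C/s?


CR = 4330 * 1048 = 4537840 C/s


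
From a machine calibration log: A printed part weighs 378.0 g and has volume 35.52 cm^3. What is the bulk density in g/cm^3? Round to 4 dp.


rho = 378.0 / 35.52 = 10.6419 g/cm^3


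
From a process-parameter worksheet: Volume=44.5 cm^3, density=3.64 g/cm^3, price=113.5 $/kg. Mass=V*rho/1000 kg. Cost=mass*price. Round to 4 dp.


Mass = 44.5*3.64/1000 = 0.16198 kg
Cost = 0.16198 * 113.5 = 18.3847 $


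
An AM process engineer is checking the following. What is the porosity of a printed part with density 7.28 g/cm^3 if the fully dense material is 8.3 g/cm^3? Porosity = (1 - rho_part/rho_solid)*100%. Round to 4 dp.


Porosity = (1-7.28/8.3)*100 = 12.2892 %


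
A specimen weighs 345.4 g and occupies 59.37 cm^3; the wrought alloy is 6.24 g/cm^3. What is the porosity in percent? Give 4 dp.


rho_part = 345.4 / 59.37 = 5.81775307 g/cm^3
Porosity = (1 - 5.81775307/6.24)*100 = 6.7668 %


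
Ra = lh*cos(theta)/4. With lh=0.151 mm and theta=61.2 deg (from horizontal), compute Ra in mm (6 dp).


Ra = 0.151 * cos(61.2) / 4 = 0.018186 mm


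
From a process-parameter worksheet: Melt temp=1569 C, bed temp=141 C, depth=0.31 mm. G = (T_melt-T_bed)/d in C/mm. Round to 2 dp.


G = (1569-141)/0.31 = 4606.45 C/mm


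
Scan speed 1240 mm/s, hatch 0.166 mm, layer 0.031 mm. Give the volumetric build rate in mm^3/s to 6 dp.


Rate = 1240 * 0.166 * 0.031 = 6.38104 mm^3/s


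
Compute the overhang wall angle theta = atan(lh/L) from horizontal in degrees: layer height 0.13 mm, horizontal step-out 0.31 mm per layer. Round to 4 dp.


angle = atan(0.13/0.31) = 22.751 degrees


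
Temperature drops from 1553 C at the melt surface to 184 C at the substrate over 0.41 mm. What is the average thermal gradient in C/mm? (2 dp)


G = (1553-184)/0.41 = 3339.02 C/mm


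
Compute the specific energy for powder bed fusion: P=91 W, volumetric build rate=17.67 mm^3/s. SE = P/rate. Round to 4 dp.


SE = 91 / 17.67 = 5.15 J/mm^3


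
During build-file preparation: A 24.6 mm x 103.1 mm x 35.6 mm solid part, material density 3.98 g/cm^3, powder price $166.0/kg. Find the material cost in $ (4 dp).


V = 24.6 * 103.1 * 35.6 = 90290.856 mm^3 = 90.290856 cm^3
Mass = 90.290856 * 3.98 / 1000 = 0.35935761 kg
Cost = 0.35935761 * 166.0 = 59.6534 $


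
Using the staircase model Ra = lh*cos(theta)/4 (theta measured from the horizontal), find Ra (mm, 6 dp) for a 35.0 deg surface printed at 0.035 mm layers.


Ra = 0.035 * cos(35.0) / 4 = 0.007168 mm


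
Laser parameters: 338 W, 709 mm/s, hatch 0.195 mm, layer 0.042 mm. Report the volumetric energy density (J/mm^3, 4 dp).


E = 338 / (709*0.195*0.042) = 58.2085 J/mm^3


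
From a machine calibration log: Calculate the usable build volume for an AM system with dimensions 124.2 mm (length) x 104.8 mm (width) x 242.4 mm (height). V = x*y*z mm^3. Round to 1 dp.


V = 124.2 * 104.8 * 242.4 = 3155117.2 mm^3


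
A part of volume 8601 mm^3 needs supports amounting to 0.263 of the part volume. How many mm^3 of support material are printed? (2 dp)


V_support = 8601 * 0.263 = 2262.06 mm^3


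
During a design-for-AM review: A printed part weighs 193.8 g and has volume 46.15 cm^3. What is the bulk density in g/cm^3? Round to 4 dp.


rho = 193.8 / 46.15 = 4.1993 g/cm^3


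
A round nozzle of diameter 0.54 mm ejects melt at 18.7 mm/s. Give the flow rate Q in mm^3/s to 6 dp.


A = pi*(0.54/2)^2 = 0.2290221 mm^2
Q = 0.2290221 * 18.7 = 4.282713 mm^3/s


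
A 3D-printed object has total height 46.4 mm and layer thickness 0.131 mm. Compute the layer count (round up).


Layers = ceil(46.4/0.131) = 355


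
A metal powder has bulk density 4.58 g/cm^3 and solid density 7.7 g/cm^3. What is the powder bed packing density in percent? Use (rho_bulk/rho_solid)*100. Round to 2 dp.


Packing = (4.58/7.7)*100 = 59.48 %


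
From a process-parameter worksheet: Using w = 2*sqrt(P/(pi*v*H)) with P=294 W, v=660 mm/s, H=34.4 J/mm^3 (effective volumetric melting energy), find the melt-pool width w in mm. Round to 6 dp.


w = 2*sqrt(294/(pi*660*34.4)) = 0.128404 mm


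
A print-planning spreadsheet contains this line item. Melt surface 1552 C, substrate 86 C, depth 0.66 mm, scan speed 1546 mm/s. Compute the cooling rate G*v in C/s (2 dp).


G = (1552-86)/0.66 = 2221.21212121 C/mm
CR = 2221.21212121 * 1546 = 3433993.94 C/s


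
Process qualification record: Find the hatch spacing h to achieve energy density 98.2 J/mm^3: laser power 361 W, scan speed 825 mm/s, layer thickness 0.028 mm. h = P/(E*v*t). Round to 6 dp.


h = 361 / (98.2*825*0.028) = 0.159142 mm


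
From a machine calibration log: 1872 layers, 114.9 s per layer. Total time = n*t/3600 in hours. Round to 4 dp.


t = 1872 * 114.9 / 3600 = 59.748 hrs


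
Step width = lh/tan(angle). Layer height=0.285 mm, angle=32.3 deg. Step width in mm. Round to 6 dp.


step = 0.285 / tan(32.3) = 0.450825 mm


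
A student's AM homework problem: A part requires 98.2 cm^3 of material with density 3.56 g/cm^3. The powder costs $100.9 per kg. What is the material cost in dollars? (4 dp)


Mass = 98.2*3.56/1000 = 0.349592 kg
Cost = 0.349592 * 100.9 = 35.2738 $


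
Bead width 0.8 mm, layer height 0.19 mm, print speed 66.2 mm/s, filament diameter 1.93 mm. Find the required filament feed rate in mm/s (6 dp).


Q = 0.8 * 0.19 * 66.2 = 10.0624 mm^3/s
A_fil = pi*(1.93/2)^2 = 2.92552962 mm^2
v_feed = 10.0624 / 2.92552962 = 3.439514 mm/s


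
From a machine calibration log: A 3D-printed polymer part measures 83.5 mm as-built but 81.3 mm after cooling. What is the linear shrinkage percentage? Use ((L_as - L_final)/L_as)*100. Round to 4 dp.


Shrinkage = ((83.5-81.3)/83.5)*100 = 2.6347 %


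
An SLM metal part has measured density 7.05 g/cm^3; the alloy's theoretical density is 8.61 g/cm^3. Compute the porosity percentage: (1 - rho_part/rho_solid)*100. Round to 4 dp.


Porosity = (1-7.05/8.61)*100 = 18.1185 %


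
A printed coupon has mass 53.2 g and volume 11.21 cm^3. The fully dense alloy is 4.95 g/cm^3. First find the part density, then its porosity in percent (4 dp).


rho_part = 53.2 / 11.21 = 4.74576271 g/cm^3
Porosity = (1 - 4.74576271/4.95)*100 = 4.126 %


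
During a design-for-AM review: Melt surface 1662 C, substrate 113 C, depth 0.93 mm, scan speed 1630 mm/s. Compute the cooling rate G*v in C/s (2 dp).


G = (1662-113)/0.93 = 1665.59139785 C/mm
CR = 1665.59139785 * 1630 = 2714913.98 C/s


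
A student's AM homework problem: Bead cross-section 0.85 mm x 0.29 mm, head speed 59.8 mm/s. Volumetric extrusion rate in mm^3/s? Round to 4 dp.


Rate = 0.85 * 0.29 * 59.8 = 14.7407 mm^3/s


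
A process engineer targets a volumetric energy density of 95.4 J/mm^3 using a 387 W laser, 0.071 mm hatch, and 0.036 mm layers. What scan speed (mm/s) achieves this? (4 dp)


v = 387 / (95.4*0.071*0.036) = 1587.0907 mm/s


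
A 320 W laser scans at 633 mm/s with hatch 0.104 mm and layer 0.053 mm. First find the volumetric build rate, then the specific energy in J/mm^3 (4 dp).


Build rate = 633 * 0.104 * 0.053 = 3.489096 mm^3/s
SE = 320 / 3.489096 = 91.7143 J/mm^3


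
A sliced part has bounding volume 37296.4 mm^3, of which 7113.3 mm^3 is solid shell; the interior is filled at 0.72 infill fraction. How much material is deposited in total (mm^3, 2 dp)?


V_infill = (37296.4 - 7113.3) * 0.72 = 21731.83
V_total = 7113.3 + 21731.83 = 28845.13 mm^3


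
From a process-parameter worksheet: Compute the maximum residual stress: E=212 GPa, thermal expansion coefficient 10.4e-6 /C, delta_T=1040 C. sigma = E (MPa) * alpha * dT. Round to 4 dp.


sigma = 212*1000 * 10.4e-6 * 1040 = 2292.992 MPa


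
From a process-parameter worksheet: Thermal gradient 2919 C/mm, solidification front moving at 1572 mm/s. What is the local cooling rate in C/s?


CR = 2919 * 1572 = 4588668 C/s


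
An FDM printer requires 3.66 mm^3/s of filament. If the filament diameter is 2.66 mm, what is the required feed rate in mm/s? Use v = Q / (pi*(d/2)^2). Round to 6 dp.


A = pi*(2.66/2)^2 = 5.557163
v = 3.66 / 5.557163 = 0.658609 mm/s


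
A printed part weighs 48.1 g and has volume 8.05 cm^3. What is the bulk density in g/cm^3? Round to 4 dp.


rho = 48.1 / 8.05 = 5.9752 g/cm^3


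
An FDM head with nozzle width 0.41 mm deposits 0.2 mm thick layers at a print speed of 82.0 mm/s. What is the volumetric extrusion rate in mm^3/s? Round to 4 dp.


Rate = 0.41 * 0.2 * 82.0 = 6.724 mm^3/s


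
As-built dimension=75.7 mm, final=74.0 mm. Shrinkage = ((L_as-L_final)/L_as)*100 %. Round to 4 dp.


Shrinkage = ((75.7-74.0)/75.7)*100 = 2.2457 %


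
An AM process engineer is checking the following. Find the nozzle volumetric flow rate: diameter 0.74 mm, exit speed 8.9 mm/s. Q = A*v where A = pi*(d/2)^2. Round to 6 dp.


A = pi*(0.74/2)^2 = 0.43008403 mm^2
Q = 0.43008403 * 8.9 = 3.827748 mm^3/s


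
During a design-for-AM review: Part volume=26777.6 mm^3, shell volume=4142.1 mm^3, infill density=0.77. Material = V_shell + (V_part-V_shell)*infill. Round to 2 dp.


V_infill = (26777.6 - 4142.1) * 0.77 = 17429.34
V_total = 4142.1 + 17429.34 = 21571.44 mm^3


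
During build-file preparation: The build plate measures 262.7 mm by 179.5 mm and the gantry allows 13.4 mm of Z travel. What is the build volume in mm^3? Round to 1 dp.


V = 262.7 * 179.5 * 13.4 = 631872.3 mm^3


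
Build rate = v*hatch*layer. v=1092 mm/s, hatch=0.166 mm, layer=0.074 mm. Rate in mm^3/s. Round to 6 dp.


Rate = 1092 * 0.166 * 0.074 = 13.414128 mm^3/s


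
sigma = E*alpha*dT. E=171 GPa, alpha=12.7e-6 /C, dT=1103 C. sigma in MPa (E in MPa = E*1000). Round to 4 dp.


sigma = 171*1000 * 12.7e-6 * 1103 = 2395.3851 MPa


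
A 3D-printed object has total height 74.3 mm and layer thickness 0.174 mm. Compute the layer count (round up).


Layers = ceil(74.3/0.174) = 428


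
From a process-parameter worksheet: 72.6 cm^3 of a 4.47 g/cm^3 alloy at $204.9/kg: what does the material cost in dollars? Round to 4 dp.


Mass = 72.6*4.47/1000 = 0.324522 kg
Cost = 0.324522 * 204.9 = 66.4946 $


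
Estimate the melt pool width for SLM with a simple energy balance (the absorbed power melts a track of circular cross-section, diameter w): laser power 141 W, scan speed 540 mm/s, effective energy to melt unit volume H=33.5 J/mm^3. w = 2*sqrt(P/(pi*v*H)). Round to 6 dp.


w = 2*sqrt(141/(pi*540*33.5)) = 0.09962 mm


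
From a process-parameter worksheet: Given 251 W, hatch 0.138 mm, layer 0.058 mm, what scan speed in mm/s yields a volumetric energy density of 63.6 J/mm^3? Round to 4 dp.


v = 251 / (63.6*0.138*0.058) = 493.0711 mm/s


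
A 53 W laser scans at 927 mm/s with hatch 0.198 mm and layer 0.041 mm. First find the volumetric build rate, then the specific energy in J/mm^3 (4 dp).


Build rate = 927 * 0.198 * 0.041 = 7.525386 mm^3/s
SE = 53 / 7.525386 = 7.0428 J/mm^3


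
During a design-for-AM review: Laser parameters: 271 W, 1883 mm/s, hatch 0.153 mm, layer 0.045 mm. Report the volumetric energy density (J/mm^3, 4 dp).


E = 271 / (1883*0.153*0.045) = 20.9033 J/mm^3


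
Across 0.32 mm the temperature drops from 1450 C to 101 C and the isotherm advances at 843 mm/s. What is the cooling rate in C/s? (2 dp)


G = (1450-101)/0.32 = 4215.625 C/mm
CR = 4215.625 * 843 = 3553771.88 C/s


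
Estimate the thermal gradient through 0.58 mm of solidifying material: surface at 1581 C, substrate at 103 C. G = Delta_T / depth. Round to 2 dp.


G = (1581-103)/0.58 = 2548.28 C/mm


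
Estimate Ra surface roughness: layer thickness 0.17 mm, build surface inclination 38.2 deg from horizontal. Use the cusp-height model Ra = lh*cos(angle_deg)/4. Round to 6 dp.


Ra = 0.17 * cos(38.2) / 4 = 0.033399 mm


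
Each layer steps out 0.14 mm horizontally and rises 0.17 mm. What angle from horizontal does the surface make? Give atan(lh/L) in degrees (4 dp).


angle = atan(0.17/0.14) = 50.5275 degrees


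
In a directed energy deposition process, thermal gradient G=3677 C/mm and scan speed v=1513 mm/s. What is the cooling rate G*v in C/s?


CR = 3677 * 1513 = 5563301 C/s


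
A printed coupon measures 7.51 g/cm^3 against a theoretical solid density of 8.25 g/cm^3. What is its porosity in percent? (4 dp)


Porosity = (1-7.51/8.25)*100 = 8.9697 %


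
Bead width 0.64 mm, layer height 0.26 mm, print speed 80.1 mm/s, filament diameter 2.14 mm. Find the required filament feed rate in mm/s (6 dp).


Q = 0.64 * 0.26 * 80.1 = 13.32864 mm^3/s
A_fil = pi*(2.14/2)^2 = 3.59680943 mm^2
v_feed = 13.32864 / 3.59680943 = 3.705684 mm/s


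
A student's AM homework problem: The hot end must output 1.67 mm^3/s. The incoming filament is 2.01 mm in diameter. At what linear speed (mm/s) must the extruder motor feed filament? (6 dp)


A = pi*(2.01/2)^2 = 3.173087
v = 1.67 / 3.173087 = 0.526301 mm/s


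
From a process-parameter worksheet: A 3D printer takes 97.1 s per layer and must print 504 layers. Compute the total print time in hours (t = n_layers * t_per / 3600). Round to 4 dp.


t = 504 * 97.1 / 3600 = 13.594 hrs


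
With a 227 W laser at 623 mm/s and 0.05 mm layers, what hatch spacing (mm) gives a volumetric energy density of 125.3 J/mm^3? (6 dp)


h = 227 / (125.3*623*0.05) = 0.058159 mm


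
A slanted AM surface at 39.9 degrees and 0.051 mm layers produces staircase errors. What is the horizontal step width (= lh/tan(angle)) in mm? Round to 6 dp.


step = 0.051 / tan(39.9) = 0.060995 mm


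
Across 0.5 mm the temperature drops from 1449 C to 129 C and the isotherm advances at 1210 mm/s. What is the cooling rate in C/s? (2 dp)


G = (1449-129)/0.5 = 2640.0 C/mm
CR = 2640.0 * 1210 = 3194400.0 C/s


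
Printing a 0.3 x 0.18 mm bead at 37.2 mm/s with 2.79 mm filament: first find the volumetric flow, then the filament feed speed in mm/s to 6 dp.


Q = 0.3 * 0.18 * 37.2 = 2.0088 mm^3/s
A_fil = pi*(2.79/2)^2 = 6.11361784 mm^2
v_feed = 2.0088 / 6.11361784 = 0.328578 mm/s


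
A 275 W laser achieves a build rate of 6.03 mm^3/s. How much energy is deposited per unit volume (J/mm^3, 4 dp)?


SE = 275 / 6.03 = 45.6053 J/mm^3


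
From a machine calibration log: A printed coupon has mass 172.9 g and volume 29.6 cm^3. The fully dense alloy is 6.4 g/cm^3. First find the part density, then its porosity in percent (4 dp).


rho_part = 172.9 / 29.6 = 5.84121622 g/cm^3
Porosity = (1 - 5.84121622/6.4)*100 = 8.731 %


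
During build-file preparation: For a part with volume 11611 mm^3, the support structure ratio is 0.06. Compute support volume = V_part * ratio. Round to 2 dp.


V_support = 11611 * 0.06 = 696.66 mm^3


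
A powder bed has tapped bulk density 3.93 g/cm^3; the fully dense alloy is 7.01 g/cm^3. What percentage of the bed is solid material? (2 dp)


Packing = (3.93/7.01)*100 = 56.06 %


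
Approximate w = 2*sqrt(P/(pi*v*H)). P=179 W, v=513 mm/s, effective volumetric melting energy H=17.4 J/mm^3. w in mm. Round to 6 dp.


w = 2*sqrt(179/(pi*513*17.4)) = 0.15979 mm


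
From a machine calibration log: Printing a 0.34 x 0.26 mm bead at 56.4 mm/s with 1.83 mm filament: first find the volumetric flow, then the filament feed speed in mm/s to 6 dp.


Q = 0.34 * 0.26 * 56.4 = 4.98576 mm^3/s
A_fil = pi*(1.83/2)^2 = 2.63021991 mm^2
v_feed = 4.98576 / 2.63021991 = 1.895568 mm/s


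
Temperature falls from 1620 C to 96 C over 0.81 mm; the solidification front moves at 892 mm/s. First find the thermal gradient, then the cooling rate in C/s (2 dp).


G = (1620-96)/0.81 = 1881.48148148 C/mm
CR = 1881.48148148 * 892 = 1678281.48 C/s


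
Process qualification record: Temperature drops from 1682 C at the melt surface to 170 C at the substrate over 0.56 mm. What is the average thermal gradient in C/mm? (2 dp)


G = (1682-170)/0.56 = 2700.0 C/mm


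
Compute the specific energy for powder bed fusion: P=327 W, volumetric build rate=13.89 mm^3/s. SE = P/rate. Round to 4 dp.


SE = 327 / 13.89 = 23.5421 J/mm^3


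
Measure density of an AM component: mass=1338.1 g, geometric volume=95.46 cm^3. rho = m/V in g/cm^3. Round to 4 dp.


rho = 1338.1 / 95.46 = 14.0174 g/cm^3


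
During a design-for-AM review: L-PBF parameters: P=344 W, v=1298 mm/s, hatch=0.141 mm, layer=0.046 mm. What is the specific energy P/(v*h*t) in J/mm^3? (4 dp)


Build rate = 1298 * 0.141 * 0.046 = 8.418828 mm^3/s
SE = 344 / 8.418828 = 40.8608 J/mm^3


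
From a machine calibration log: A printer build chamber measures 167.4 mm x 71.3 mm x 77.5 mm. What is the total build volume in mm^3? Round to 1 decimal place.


V = 167.4 * 71.3 * 77.5 = 925010.6 mm^3


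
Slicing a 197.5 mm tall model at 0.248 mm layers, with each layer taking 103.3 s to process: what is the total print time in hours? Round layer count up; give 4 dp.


Layers = ceil(197.5/0.248) = 797
t = 797 * 103.3 / 3600 = 22.8695 hrs


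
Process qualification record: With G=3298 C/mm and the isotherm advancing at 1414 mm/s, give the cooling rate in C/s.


CR = 3298 * 1414 = 4663372 C/s


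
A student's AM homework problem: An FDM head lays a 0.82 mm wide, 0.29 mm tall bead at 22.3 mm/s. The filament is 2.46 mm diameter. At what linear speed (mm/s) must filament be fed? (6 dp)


Q = 0.82 * 0.29 * 22.3 = 5.30294 mm^3/s
A_fil = pi*(2.46/2)^2 = 4.75291553 mm^2
v_feed = 5.30294 / 4.75291553 = 1.115724 mm/s


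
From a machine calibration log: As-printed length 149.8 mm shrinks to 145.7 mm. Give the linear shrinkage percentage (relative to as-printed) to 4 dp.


Shrinkage = ((149.8-145.7)/149.8)*100 = 2.737 %


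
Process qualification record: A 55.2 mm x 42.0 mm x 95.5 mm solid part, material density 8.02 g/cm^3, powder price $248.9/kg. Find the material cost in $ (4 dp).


V = 55.2 * 42.0 * 95.5 = 221407.2 mm^3 = 221.4072 cm^3
Mass = 221.4072 * 8.02 / 1000 = 1.77568574 kg
Cost = 1.77568574 * 248.9 = 441.9682 $


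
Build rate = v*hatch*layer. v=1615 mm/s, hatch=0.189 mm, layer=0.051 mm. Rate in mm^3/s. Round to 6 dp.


Rate = 1615 * 0.189 * 0.051 = 15.566985 mm^3/s


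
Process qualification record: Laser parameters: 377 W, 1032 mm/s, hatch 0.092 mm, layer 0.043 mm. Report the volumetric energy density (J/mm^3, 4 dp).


E = 377 / (1032*0.092*0.043) = 92.3433 J/mm^3


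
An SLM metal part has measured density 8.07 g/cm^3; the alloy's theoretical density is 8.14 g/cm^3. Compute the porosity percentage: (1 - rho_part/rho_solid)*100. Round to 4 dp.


Porosity = (1-8.07/8.14)*100 = 0.86 %


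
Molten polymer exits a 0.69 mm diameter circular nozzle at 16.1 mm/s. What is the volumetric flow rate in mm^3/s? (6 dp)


A = pi*(0.69/2)^2 = 0.37392807 mm^2
Q = 0.37392807 * 16.1 = 6.020242 mm^3/s


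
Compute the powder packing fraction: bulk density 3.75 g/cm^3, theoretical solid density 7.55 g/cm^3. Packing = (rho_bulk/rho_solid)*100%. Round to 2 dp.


Packing = (3.75/7.55)*100 = 49.67 %


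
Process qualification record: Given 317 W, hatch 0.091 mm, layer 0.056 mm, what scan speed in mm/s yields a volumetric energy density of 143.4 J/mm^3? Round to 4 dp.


v = 317 / (143.4*0.091*0.056) = 433.7912 mm/s


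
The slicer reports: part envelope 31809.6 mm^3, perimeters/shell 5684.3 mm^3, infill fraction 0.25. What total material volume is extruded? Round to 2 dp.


V_infill = (31809.6 - 5684.3) * 0.25 = 6531.33
V_total = 5684.3 + 6531.33 = 12215.63 mm^3


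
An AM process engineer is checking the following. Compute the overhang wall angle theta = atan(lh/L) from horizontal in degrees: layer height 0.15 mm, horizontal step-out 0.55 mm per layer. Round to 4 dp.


angle = atan(0.15/0.55) = 15.2551 degrees


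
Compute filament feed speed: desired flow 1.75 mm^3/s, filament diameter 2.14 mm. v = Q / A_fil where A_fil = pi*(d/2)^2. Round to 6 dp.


A = pi*(2.14/2)^2 = 3.596809
v = 1.75 / 3.596809 = 0.486542 mm/s


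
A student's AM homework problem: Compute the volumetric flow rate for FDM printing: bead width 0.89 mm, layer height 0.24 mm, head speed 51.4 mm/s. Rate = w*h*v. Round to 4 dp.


Rate = 0.89 * 0.24 * 51.4 = 10.979 mm^3/s


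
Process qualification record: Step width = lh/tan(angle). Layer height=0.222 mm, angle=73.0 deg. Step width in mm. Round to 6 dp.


step = 0.222 / tan(73.0) = 0.067872 mm


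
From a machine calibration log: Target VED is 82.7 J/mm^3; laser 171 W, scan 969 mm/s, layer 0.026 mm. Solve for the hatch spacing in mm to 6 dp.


h = 171 / (82.7*969*0.026) = 0.082072 mm


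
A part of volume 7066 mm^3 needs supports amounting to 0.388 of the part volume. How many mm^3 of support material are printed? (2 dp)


V_support = 7066 * 0.388 = 2741.61 mm^3


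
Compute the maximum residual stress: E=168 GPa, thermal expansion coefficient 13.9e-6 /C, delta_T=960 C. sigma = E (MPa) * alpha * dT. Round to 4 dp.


sigma = 168*1000 * 13.9e-6 * 960 = 2241.792 MPa


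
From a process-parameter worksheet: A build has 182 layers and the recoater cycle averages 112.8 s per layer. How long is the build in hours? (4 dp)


t = 182 * 112.8 / 3600 = 5.7027 hrs


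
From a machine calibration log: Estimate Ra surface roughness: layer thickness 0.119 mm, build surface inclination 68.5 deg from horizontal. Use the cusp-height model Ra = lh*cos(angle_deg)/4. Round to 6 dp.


Ra = 0.119 * cos(68.5) / 4 = 0.010903 mm


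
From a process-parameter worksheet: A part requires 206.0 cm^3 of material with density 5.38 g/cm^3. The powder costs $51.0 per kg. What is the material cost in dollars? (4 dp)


Mass = 206.0*5.38/1000 = 1.10828 kg
Cost = 1.10828 * 51.0 = 56.5223 $


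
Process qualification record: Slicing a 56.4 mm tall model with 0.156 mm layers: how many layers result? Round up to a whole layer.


Layers = ceil(56.4/0.156) = 362


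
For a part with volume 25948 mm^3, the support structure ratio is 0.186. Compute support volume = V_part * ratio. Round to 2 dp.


V_support = 25948 * 0.186 = 4826.33 mm^3


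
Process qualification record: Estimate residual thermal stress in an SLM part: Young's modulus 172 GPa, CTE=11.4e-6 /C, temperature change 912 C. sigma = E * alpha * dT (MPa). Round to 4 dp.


sigma = 172*1000 * 11.4e-6 * 912 = 1788.2496 MPa


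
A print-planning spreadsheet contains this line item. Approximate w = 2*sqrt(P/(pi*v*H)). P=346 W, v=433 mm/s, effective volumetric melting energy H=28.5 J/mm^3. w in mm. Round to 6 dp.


w = 2*sqrt(346/(pi*433*28.5)) = 0.188941 mm


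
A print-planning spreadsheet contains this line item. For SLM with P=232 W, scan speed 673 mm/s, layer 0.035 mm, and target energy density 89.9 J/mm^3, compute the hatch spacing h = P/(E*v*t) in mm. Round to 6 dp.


h = 232 / (89.9*673*0.035) = 0.109558 mm


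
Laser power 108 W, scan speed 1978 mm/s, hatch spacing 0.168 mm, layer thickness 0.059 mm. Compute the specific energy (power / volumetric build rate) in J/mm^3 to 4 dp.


Build rate = 1978 * 0.168 * 0.059 = 19.605936 mm^3/s
SE = 108 / 19.605936 = 5.5085 J/mm^3


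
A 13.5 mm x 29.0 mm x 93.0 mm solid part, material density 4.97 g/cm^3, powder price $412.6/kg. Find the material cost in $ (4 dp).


V = 13.5 * 29.0 * 93.0 = 36409.5 mm^3 = 36.4095 cm^3
Mass = 36.4095 * 4.97 / 1000 = 0.18095522 kg
Cost = 0.18095522 * 412.6 = 74.6621 $


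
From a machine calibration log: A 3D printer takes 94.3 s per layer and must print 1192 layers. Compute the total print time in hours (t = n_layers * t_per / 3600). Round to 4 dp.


t = 1192 * 94.3 / 3600 = 31.2238 hrs


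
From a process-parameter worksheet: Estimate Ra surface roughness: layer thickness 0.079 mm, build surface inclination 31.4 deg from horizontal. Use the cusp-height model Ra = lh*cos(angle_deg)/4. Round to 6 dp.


Ra = 0.079 * cos(31.4) / 4 = 0.016858 mm


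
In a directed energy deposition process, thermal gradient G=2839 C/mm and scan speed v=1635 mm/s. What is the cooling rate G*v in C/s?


CR = 2839 * 1635 = 4641765 C/s


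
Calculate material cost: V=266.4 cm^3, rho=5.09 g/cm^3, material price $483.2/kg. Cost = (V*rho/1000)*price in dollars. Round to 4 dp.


Mass = 266.4*5.09/1000 = 1.355976 kg
Cost = 1.355976 * 483.2 = 655.2076 $


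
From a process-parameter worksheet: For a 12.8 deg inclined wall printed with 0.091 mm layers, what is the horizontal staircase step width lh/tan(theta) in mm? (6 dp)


step = 0.091 / tan(12.8) = 0.400538 mm


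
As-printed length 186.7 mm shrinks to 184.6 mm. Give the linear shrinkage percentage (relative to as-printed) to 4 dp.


Shrinkage = ((186.7-184.6)/186.7)*100 = 1.1248 %


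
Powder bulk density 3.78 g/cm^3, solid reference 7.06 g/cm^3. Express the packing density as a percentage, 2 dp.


Packing = (3.78/7.06)*100 = 53.54 %


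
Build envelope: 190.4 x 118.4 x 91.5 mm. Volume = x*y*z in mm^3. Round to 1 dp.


V = 190.4 * 118.4 * 91.5 = 2062717.4 mm^3


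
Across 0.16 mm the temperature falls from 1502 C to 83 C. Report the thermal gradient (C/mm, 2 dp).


G = (1502-83)/0.16 = 8868.75 C/mm


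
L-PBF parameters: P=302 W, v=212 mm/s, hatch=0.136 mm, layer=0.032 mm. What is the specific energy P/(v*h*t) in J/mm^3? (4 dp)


Build rate = 212 * 0.136 * 0.032 = 0.922624 mm^3/s
SE = 302 / 0.922624 = 327.3273 J/mm^3


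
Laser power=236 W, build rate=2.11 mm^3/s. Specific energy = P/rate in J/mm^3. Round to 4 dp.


SE = 236 / 2.11 = 111.8483 J/mm^3


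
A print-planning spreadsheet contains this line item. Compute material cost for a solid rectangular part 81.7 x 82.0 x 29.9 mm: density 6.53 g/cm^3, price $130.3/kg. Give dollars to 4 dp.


V = 81.7 * 82.0 * 29.9 = 200312.06 mm^3 = 200.31206 cm^3
Mass = 200.31206 * 6.53 / 1000 = 1.30803775 kg
Cost = 1.30803775 * 130.3 = 170.4373 $


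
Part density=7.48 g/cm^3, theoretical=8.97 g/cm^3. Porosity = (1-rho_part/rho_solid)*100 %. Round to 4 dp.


Porosity = (1-7.48/8.97)*100 = 16.6109 %


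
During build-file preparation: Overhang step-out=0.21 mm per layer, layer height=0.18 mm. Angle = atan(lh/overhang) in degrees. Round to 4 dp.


angle = atan(0.18/0.21) = 40.6013 degrees


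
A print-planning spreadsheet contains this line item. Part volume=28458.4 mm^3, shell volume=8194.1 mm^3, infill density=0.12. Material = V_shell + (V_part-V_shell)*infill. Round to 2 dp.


V_infill = (28458.4 - 8194.1) * 0.12 = 2431.72
V_total = 8194.1 + 2431.72 = 10625.82 mm^3


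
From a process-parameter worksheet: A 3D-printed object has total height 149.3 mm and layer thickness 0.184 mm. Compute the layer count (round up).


Layers = ceil(149.3/0.184) = 812


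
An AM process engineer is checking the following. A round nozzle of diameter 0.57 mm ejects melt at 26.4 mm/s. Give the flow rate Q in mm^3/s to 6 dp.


A = pi*(0.57/2)^2 = 0.25517586 mm^2
Q = 0.25517586 * 26.4 = 6.736643 mm^3/s


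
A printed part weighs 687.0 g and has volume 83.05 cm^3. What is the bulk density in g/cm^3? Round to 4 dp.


rho = 687.0 / 83.05 = 8.2721 g/cm^3


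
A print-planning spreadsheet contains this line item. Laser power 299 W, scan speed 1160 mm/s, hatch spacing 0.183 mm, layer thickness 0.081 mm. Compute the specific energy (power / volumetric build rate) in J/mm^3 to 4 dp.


Build rate = 1160 * 0.183 * 0.081 = 17.19468 mm^3/s
SE = 299 / 17.19468 = 17.3891 J/mm^3


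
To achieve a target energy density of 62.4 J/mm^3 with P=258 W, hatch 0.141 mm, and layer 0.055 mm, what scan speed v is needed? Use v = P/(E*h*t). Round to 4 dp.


v = 258 / (62.4*0.141*0.055) = 533.1548 mm/s


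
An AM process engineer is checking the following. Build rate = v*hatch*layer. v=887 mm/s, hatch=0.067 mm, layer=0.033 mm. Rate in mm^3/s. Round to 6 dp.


Rate = 887 * 0.067 * 0.033 = 1.961157 mm^3/s


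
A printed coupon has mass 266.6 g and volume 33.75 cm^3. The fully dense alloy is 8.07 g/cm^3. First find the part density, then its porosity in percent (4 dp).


rho_part = 266.6 / 33.75 = 7.89925926 g/cm^3
Porosity = (1 - 7.89925926/8.07)*100 = 2.1157 %


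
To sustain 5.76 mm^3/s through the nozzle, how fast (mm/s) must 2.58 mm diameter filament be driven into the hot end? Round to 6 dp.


A = pi*(2.58/2)^2 = 5.227924
v = 5.76 / 5.227924 = 1.101776 mm/s


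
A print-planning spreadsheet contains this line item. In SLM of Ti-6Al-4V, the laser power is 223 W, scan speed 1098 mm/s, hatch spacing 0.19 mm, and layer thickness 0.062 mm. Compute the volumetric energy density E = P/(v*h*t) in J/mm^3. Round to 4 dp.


E = 223 / (1098*0.19*0.062) = 17.2408 J/mm^3


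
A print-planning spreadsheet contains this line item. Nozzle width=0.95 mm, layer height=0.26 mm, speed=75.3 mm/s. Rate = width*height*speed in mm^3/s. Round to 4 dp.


Rate = 0.95 * 0.26 * 75.3 = 18.5991 mm^3/s


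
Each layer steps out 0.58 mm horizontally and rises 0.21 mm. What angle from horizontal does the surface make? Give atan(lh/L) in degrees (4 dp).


angle = atan(0.21/0.58) = 19.9037 degrees


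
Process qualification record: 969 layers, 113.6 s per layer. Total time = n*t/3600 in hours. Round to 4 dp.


t = 969 * 113.6 / 3600 = 30.5773 hrs


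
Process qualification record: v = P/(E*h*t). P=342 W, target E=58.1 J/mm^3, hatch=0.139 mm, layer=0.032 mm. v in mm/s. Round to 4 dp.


v = 342 / (58.1*0.139*0.032) = 1323.3819 mm/s


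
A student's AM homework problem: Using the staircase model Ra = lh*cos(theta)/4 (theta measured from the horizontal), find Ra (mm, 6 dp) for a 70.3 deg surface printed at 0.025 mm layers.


Ra = 0.025 * cos(70.3) / 4 = 0.002107 mm


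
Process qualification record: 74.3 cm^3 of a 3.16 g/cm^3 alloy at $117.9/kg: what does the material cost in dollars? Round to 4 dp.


Mass = 74.3*3.16/1000 = 0.234788 kg
Cost = 0.234788 * 117.9 = 27.6815 $


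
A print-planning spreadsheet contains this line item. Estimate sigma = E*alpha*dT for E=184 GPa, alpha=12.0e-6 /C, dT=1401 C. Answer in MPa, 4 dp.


sigma = 184*1000 * 12.0e-6 * 1401 = 3093.408 MPa
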